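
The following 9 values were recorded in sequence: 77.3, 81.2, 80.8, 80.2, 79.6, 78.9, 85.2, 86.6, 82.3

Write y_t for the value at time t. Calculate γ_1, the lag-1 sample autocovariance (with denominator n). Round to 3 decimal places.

2.601

Mean ȳ = (77.3 + 81.2 + 80.8 + 80.2 + 79.6 + 78.9 + 85.2 + 86.6 + 82.3)/9 = 81.3444
Σ_{t=1}^{8}(y_t−ȳ)(y_{t+1}−ȳ) = 23.4069
γ_1 = 23.4069 / 9 = 2.601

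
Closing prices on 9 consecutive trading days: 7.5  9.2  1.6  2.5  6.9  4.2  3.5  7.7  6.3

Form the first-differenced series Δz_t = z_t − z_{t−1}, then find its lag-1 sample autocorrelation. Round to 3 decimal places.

-0.323

First differences Δz: 1.7, -7.6, 0.9, 4.4, -2.7, -0.7, 4.2, -1.4
Mean of differences = -0.1500
Numerator Σ(Δz_t−Δz̄)(Δz_{t+1}−Δz̄) = -34.8575
Denominator Σ(Δz_t−Δz̄)² = 108.0200
r_1(Δz) = -34.8575 / 108.0200 = -0.323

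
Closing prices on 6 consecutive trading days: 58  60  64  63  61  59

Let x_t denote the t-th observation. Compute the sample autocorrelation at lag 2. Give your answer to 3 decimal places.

-0.530

Mean x̄ = (58 + 60 + 64 + 63 + 61 + 59)/6 = 60.8333
Deviations from mean: -2.8333, -0.8333, 3.1667, 2.1667, 0.1667, -1.8333
Σ(x_t−x̄)(x_{t+2}−x̄) = (-8.9722) + (-1.8056) + (0.5278) + (-3.9722) = -14.2222
Denominator Σ(x_t−x̄)² = 26.8333
r_2 = -14.2222 / 26.8333 = -0.530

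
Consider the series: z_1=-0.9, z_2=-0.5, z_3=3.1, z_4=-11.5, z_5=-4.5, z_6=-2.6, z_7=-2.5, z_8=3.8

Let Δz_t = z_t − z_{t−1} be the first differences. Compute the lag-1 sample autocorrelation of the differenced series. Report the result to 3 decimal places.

First differences Δz: 0.4, 3.6, -14.6, 7.0, 1.9, 0.1, 6.3
Mean of differences = 0.6714
Numerator Σ(Δz_t−Δz̄)(Δz_{t+1}−Δz̄) = -138.3080
Denominator Σ(Δz_t−Δz̄)² = 315.4343
r_1(Δz) = -138.3080 / 315.4343 = -0.438

-0.438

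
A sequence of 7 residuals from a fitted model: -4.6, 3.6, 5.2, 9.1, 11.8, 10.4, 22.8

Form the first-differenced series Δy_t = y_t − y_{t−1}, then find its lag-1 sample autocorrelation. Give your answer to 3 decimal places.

First differences Δy: 8.2, 1.6, 3.9, 2.7, -1.4, 12.4
Mean of differences = 4.5667
Numerator Σ(Δy_t−Δȳ)(Δy_{t+1}−Δȳ) = -43.1578
Denominator Σ(Δy_t−Δȳ)² = 122.8933
r_1(Δy) = -43.1578 / 122.8933 = -0.351

-0.351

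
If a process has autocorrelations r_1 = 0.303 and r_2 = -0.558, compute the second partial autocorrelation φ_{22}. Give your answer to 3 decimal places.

-0.715

φ_{22} = (r_2 − r_1²) / (1 − r_1²)
r_1² = (0.303)² = 0.091809
Numerator = -0.558 − 0.0918 = -0.6498; denominator = 1 − 0.0918 = 0.9082
φ_{22} = -0.6498 / 0.9082 = -0.715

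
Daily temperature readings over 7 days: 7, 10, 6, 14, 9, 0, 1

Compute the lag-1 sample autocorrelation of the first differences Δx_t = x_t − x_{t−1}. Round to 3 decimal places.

First differences Δx: 3, -4, 8, -5, -9, 1
Mean of differences = -1.0000
Numerator Σ(Δx_t−Δx̄)(Δx_{t+1}−Δx̄) = -59.0000
Denominator Σ(Δx_t−Δx̄)² = 190.0000
r_1(Δx) = -59.0000 / 190.0000 = -0.311

-0.311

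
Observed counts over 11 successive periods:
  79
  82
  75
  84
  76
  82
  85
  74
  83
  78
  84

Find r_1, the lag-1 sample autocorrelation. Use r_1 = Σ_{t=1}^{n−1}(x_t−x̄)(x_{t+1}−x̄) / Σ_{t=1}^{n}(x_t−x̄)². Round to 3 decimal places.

-0.693

Mean x̄ = (79 + 82 + 75 + 84 + 76 + 82 + 85 + 74 + 83 + 78 + 84)/11 = 80.1818
Numerator Σ_{t=1}^{10}(x_t−x̄)(x_{t+1}−x̄) = -107.8512
Denominator Σ(x_t−x̄)² = 155.6364
r_1 = -107.8512 / 155.6364 = -0.693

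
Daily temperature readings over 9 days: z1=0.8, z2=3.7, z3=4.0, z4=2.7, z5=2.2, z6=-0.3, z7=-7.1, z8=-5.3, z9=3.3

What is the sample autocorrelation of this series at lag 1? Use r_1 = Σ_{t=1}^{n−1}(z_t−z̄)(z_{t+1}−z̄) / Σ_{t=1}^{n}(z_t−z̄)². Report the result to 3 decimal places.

0.430

Mean z̄ = (0.8 + 3.7 + 4.0 + 2.7 + 2.2 − 0.3 − 7.1 − 5.3 + 3.3)/9 = 0.4444
Numerator Σ_{t=1}^{8}(z_t−z̄)(z_{t+1}−z̄) = 55.9569
Denominator Σ(z_t−z̄)² = 130.1622
r_1 = 55.9569 / 130.1622 = 0.430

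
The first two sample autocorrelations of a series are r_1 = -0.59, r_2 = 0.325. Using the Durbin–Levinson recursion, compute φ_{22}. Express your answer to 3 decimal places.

-0.035

φ_{22} = (r_2 − r_1²) / (1 − r_1²)
r_1² = (-0.59)² = 0.3481
Numerator = 0.325 − 0.3481 = -0.0231; denominator = 1 − 0.3481 = 0.6519
φ_{22} = -0.0231 / 0.6519 = -0.035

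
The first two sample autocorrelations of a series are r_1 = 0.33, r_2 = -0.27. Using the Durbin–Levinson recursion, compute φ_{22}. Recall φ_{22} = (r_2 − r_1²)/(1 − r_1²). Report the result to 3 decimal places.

φ_{22} = (r_2 − r_1²) / (1 − r_1²)
r_1² = (0.33)² = 0.1089
Numerator = -0.27 − 0.1089 = -0.3789; denominator = 1 − 0.1089 = 0.8911
φ_{22} = -0.3789 / 0.8911 = -0.425

-0.425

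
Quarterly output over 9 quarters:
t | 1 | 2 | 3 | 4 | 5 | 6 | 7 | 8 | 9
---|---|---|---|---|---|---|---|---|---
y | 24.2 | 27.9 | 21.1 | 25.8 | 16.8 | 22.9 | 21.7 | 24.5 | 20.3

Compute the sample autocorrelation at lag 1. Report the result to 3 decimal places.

Mean ȳ = (24.2 + 27.9 + 21.1 + 25.8 + 16.8 + 22.9 + 21.7 + 24.5 + 20.3)/9 = 22.8000
Numerator Σ_{t=1}^{8}(y_t−ȳ)(y_{t+1}−ȳ) = -31.4600
Denominator Σ(y_t−ȳ)² = 86.2200
r_1 = -31.4600 / 86.2200 = -0.365

-0.365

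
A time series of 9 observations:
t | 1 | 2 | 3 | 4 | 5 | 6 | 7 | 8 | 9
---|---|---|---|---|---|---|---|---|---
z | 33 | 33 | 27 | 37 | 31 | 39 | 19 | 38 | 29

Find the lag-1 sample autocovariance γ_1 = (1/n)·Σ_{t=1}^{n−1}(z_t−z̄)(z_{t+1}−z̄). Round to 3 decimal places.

-25.339

Mean z̄ = (33 + 33 + 27 + 37 + 31 + 39 + 19 + 38 + 29)/9 = 31.7778
Σ_{t=1}^{8}(z_t−z̄)(z_{t+1}−z̄) = -228.0494
γ_1 = -228.0494 / 9 = -25.339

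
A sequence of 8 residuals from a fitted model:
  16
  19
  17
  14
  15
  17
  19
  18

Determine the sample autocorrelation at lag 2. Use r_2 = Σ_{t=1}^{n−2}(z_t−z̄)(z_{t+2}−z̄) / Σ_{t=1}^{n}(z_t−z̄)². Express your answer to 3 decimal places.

-0.466

Mean z̄ = (16 + 19 + 17 + 14 + 15 + 17 + 19 + 18)/8 = 16.8750
Deviations from mean: -0.8750, 2.1250, 0.1250, -2.8750, -1.8750, 0.1250, 2.1250, 1.1250
Numerator Σ_{t=1}^{6}(z_t−z̄)(z_{t+2}−z̄) = -10.6563
Denominator Σ(z_t−z̄)² = 22.8750
r_2 = -10.6563 / 22.8750 = -0.466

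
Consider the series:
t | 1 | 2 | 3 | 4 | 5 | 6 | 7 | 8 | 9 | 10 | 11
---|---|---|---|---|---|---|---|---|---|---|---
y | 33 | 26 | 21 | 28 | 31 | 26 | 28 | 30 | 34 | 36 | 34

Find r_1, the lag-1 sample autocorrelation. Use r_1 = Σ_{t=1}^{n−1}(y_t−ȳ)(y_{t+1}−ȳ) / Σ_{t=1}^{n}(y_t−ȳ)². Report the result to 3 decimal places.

Mean ȳ = (33 + 26 + 21 + 28 + 31 + 26 + 28 + 30 + 34 + 36 + 34)/11 = 29.7273
Numerator Σ_{t=1}^{10}(y_t−ȳ)(y_{t+1}−ȳ) = 89.1983
Denominator Σ(y_t−ȳ)² = 198.1818
r_1 = 89.1983 / 198.1818 = 0.450

0.450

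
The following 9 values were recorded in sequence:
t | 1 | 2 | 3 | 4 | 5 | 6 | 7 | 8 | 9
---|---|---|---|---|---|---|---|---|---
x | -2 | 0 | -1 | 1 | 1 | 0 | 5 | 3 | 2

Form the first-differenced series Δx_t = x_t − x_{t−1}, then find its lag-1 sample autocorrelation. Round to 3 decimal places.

-0.493

First differences Δx: 2, -1, 2, 0, -1, 5, -2, -1
Mean of differences = 0.5000
Numerator Σ(Δx_t−Δx̄)(Δx_{t+1}−Δx̄) = -18.7500
Denominator Σ(Δx_t−Δx̄)² = 38.0000
r_1(Δx) = -18.7500 / 38.0000 = -0.493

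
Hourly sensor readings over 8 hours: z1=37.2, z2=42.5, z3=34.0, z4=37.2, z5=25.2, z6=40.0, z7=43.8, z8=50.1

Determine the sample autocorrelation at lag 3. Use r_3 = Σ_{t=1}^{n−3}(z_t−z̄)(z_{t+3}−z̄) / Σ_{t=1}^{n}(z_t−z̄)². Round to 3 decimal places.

Mean z̄ = (37.2 + 42.5 + 34.0 + 37.2 + 25.2 + 40.0 + 43.8 + 50.1)/8 = 38.7500
Deviations from mean: -1.5500, 3.7500, -4.7500, -1.5500, -13.5500, 1.2500, 5.0500, 11.3500
Σ(z_t−z̄)(z_{t+3}−z̄) = (2.4025) + (-50.8125) + (-5.9375) + (-7.8275) + (-153.7925) = -215.9675
Denominator Σ(z_t−z̄)² = 380.9200
r_3 = -215.9675 / 380.9200 = -0.567

-0.567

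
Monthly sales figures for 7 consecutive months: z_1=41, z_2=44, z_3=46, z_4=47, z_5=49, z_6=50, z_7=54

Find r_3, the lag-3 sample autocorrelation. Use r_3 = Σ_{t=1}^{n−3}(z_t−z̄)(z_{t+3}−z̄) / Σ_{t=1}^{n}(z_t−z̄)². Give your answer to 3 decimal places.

Mean z̄ = (41 + 44 + 46 + 47 + 49 + 50 + 54)/7 = 47.2857
Σ(z_t−z̄)(z_{t+3}−z̄) = (1.7959) + (-5.6327) + (-3.4898) + (-1.9184) = -9.2449
Denominator Σ(z_t−z̄)² = 107.4286
r_3 = -9.2449 / 107.4286 = -0.086

-0.086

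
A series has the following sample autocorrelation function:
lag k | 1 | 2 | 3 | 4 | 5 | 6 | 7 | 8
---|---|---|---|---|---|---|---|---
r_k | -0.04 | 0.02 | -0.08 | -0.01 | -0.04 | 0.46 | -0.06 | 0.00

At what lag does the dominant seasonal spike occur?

6

The largest autocorrelation is r_6 = 0.46; the remaining lags stay at or below 0.02.
The dominant spike at lag 6 indicates a seasonal period of 6.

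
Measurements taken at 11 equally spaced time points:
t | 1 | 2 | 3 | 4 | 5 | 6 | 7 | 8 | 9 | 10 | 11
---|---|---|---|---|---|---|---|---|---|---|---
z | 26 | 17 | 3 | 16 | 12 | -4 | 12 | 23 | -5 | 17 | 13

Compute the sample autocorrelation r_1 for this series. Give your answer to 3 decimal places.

-0.278

Mean z̄ = (26 + 17 + 3 + 16 + 12 − 4 + 12 + 23 − 5 + 17 + 13)/11 = 11.8182
Numerator Σ_{t=1}^{10}(z_t−z̄)(z_{t+1}−z̄) = -281.1240
Denominator Σ(z_t−z̄)² = 1009.6364
r_1 = -281.1240 / 1009.6364 = -0.278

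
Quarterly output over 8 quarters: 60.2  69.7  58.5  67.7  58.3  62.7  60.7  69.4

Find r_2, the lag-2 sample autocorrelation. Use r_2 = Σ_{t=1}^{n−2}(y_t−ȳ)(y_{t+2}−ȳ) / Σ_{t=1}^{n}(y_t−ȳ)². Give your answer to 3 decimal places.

Mean ȳ = (60.2 + 69.7 + 58.5 + 67.7 + 58.3 + 62.7 + 60.7 + 69.4)/8 = 63.4000
Σ(y_t−ȳ)(y_{t+2}−ȳ) = (15.6800) + (27.0900) + (24.9900) + (-3.0100) + (13.7700) + (-4.2000) = 74.3200
Denominator Σ(y_t−ȳ)² = 162.2200
r_2 = 74.3200 / 162.2200 = 0.458

0.458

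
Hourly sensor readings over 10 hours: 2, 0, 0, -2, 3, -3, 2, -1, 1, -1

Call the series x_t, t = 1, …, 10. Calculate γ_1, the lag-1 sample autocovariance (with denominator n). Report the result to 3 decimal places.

Mean x̄ = (2 + 0 + 0 − 2 + 3 − 3 + 2 − 1 + 1 − 1)/10 = 0.1000
Σ_{t=1}^{9}(x_t−x̄)(x_{t+1}−x̄) = -25.0100
γ_1 = -25.0100 / 10 = -2.501

-2.501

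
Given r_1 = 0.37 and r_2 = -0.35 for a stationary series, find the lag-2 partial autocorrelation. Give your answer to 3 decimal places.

-0.564

φ_{22} = (r_2 − r_1²) / (1 − r_1²)
r_1² = (0.37)² = 0.1369
Numerator = -0.35 − 0.1369 = -0.4869; denominator = 1 − 0.1369 = 0.8631
φ_{22} = -0.4869 / 0.8631 = -0.564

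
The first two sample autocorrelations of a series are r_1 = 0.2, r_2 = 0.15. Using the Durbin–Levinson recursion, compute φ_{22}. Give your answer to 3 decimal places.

φ_{22} = (r_2 − r_1²) / (1 − r_1²)
r_1² = (0.2)² = 0.04
Numerator = 0.15 − 0.0400 = 0.1100; denominator = 1 − 0.0400 = 0.9600
φ_{22} = 0.1100 / 0.9600 = 0.115

0.115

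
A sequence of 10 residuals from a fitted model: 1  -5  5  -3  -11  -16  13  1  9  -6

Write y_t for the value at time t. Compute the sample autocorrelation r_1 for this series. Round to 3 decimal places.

-0.121

Mean ȳ = (1 − 5 + 5 − 3 − 11 − 16 + 13 + 1 + 9 − 6)/10 = -1.2000
Numerator Σ_{t=1}^{9}(y_t−ȳ)(y_{t+1}−ȳ) = -85.8400
Denominator Σ(y_t−ȳ)² = 709.6000
r_1 = -85.8400 / 709.6000 = -0.121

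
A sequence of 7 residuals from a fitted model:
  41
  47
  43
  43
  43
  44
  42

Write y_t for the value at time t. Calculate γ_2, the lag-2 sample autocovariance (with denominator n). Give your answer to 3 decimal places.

-0.023

Mean ȳ = (41 + 47 + 43 + 43 + 43 + 44 + 42)/7 = 43.2857
Deviations: -2.2857, 3.7143, -0.2857, -0.2857, -0.2857, 0.7143, -1.2857
Σ_{t=1}^{5}(y_t−ȳ)(y_{t+2}−ȳ) = -0.1633
γ_2 = -0.1633 / 7 = -0.023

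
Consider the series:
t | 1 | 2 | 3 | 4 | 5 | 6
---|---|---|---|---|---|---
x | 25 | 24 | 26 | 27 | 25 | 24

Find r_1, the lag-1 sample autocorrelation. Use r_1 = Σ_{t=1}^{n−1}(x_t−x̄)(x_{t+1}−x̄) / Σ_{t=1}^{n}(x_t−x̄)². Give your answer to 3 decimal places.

0.093

Mean x̄ = (25 + 24 + 26 + 27 + 25 + 24)/6 = 25.1667
Deviations from mean: -0.1667, -1.1667, 0.8333, 1.8333, -0.1667, -1.1667
Σ(x_t−x̄)(x_{t+1}−x̄) = (0.1944) + (-0.9722) + (1.5278) + (-0.3056) + (0.1944) = 0.6389
Denominator Σ(x_t−x̄)² = 6.8333
r_1 = 0.6389 / 6.8333 = 0.093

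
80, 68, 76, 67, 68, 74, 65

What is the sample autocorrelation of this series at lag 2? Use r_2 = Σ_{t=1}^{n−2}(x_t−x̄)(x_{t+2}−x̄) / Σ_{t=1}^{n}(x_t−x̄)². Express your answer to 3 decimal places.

0.261

Mean x̄ = (80 + 68 + 76 + 67 + 68 + 74 + 65)/7 = 71.1429
Deviations from mean: 8.8571, -3.1429, 4.8571, -4.1429, -3.1429, 2.8571, -6.1429
Numerator Σ_{t=1}^{5}(x_t−x̄)(x_{t+2}−x̄) = 48.2449
Denominator Σ(x_t−x̄)² = 184.8571
r_2 = 48.2449 / 184.8571 = 0.261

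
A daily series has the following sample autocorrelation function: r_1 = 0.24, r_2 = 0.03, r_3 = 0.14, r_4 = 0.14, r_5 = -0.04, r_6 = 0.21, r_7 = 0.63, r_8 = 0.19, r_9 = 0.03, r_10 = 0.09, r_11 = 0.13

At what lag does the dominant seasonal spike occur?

7

The largest autocorrelation is r_7 = 0.63; the remaining lags stay at or below 0.24. The elevated value at lag 1 (0.24), dropping to 0.03 at lag 2, reflects decaying short-term dependence rather than seasonality.
The dominant spike at lag 7 indicates a seasonal period of 7.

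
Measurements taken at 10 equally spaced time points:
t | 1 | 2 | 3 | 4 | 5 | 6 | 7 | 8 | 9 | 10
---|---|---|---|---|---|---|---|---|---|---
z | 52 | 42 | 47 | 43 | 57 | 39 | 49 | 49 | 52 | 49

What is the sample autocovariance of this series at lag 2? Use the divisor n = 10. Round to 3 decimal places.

Mean z̄ = (52 + 42 + 47 + 43 + 57 + 39 + 49 + 49 + 52 + 49)/10 = 47.9000
Σ_{t=1}^{8}(z_t−z̄)(z_{t+2}−z̄) = 66.5800
γ_2 = 66.5800 / 10 = 6.658

6.658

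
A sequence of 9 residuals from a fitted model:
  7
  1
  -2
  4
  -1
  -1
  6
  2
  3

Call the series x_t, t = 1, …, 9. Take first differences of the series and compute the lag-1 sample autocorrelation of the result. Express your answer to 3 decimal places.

-0.363

First differences Δx: -6, -3, 6, -5, 0, 7, -4, 1
Mean of differences = -0.5000
Numerator Σ(Δx_t−Δx̄)(Δx_{t+1}−Δx̄) = -61.7500
Denominator Σ(Δx_t−Δx̄)² = 170.0000
r_1(Δx) = -61.7500 / 170.0000 = -0.363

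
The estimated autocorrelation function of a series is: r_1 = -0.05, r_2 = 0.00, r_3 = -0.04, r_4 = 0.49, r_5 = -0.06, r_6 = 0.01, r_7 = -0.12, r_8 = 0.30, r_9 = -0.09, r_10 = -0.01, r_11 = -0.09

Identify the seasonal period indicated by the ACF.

The largest autocorrelation is r_4 = 0.49, with a weaker echo at lag 8 (0.30); the remaining lags stay at or below 0.01.
The dominant spike at lag 4 indicates a seasonal period of 4.

4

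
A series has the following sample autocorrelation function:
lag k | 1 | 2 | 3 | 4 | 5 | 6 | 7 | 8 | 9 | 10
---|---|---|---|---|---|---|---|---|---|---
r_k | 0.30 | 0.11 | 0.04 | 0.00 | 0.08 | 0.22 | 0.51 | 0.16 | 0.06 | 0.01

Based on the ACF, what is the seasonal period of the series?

7

The largest autocorrelation is r_7 = 0.51; the remaining lags stay at or below 0.30. The elevated value at lag 1 (0.30), dropping to 0.11 at lag 2, reflects decaying short-term dependence rather than seasonality.
The dominant spike at lag 7 indicates a seasonal period of 7.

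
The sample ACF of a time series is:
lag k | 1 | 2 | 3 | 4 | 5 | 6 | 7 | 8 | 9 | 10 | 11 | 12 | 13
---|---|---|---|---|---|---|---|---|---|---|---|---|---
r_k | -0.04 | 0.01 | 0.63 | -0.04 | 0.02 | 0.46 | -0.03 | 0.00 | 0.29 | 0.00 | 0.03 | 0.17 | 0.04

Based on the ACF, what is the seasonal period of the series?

3

The largest autocorrelation is r_3 = 0.63, with weaker echoes at lags 6 (0.46), 9 (0.29) and 12 (0.17); the remaining lags stay at or below 0.04.
The dominant spike at lag 3 indicates a seasonal period of 3.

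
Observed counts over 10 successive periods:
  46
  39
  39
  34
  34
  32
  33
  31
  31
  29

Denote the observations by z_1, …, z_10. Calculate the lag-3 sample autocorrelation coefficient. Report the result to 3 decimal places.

0.006

Mean z̄ = (46 + 39 + 39 + 34 + 34 + 32 + 33 + 31 + 31 + 29)/10 = 34.8000
Σ(z_t−z̄)(z_{t+3}−z̄) = (-8.9600) + (-3.3600) + (-11.7600) + (1.4400) + (3.0400) + (10.6400) + (10.4400) = 1.4800
Denominator Σ(z_t−z̄)² = 235.6000
r_3 = 1.4800 / 235.6000 = 0.006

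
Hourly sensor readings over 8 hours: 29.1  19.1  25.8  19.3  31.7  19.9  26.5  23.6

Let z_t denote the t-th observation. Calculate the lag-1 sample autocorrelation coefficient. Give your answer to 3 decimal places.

Mean z̄ = (29.1 + 19.1 + 25.8 + 19.3 + 31.7 + 19.9 + 26.5 + 23.6)/8 = 24.3750
Σ(z_t−z̄)(z_{t+1}−z̄) = (-24.9244) + (-7.5169) + (-7.2319) + (-37.1744) + (-32.7794) + (-9.5094) + (-1.6469) = -120.7831
Denominator Σ(z_t−z̄)² = 156.7350
r_1 = -120.7831 / 156.7350 = -0.771

-0.771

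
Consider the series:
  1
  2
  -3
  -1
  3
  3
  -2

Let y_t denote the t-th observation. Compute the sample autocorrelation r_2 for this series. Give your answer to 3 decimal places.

Mean ȳ = (1 + 2 − 3 − 1 + 3 + 3 − 2)/7 = 0.4286
Numerator Σ_{t=1}^{5}(y_t−ȳ)(y_{t+2}−ȳ) = -22.9388
Denominator Σ(y_t−ȳ)² = 35.7143
r_2 = -22.9388 / 35.7143 = -0.642

-0.642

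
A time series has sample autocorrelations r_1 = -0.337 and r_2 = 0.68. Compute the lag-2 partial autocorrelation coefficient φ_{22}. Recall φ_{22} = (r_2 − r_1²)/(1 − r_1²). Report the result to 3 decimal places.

0.639

φ_{22} = (r_2 − r_1²) / (1 − r_1²)
r_1² = (-0.337)² = 0.113569
Numerator = 0.68 − 0.1136 = 0.5664; denominator = 1 − 0.1136 = 0.8864
φ_{22} = 0.5664 / 0.8864 = 0.639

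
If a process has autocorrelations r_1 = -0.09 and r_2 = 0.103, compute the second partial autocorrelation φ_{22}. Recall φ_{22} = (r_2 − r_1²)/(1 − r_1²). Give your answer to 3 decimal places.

φ_{22} = (r_2 − r_1²) / (1 − r_1²)
r_1² = (-0.09)² = 0.0081
Numerator = 0.103 − 0.0081 = 0.0949; denominator = 1 − 0.0081 = 0.9919
φ_{22} = 0.0949 / 0.9919 = 0.096

0.096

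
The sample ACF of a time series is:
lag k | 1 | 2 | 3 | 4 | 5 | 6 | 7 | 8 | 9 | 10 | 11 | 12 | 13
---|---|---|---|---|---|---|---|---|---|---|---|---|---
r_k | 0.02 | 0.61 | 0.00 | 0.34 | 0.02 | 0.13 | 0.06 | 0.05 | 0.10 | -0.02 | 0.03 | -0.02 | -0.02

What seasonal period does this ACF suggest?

The largest autocorrelation is r_2 = 0.61, with a weaker echo at lag 4 (0.34); the remaining lags stay at or below 0.13.
The dominant spike at lag 2 indicates a seasonal period of 2.

2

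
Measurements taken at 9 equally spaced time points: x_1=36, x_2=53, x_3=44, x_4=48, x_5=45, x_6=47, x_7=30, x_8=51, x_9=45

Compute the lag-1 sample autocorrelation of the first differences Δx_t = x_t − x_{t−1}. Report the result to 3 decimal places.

First differences Δx: 17, -9, 4, -3, 2, -17, 21, -6
Mean of differences = 1.1250
Numerator Σ(Δx_t−Δx̄)(Δx_{t+1}−Δx̄) = -723.0156
Denominator Σ(Δx_t−Δx̄)² = 1154.8750
r_1(Δx) = -723.0156 / 1154.8750 = -0.626

-0.626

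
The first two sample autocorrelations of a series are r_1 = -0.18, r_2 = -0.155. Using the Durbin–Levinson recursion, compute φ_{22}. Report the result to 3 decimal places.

-0.194

φ_{22} = (r_2 − r_1²) / (1 − r_1²)
r_1² = (-0.18)² = 0.0324
Numerator = -0.155 − 0.0324 = -0.1874; denominator = 1 − 0.0324 = 0.9676
φ_{22} = -0.1874 / 0.9676 = -0.194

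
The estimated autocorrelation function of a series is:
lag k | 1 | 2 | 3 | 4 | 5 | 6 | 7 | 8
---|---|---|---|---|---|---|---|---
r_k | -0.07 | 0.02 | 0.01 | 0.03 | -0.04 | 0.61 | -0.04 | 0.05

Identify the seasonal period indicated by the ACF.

The largest autocorrelation is r_6 = 0.61; the remaining lags stay at or below 0.05.
The dominant spike at lag 6 indicates a seasonal period of 6.

6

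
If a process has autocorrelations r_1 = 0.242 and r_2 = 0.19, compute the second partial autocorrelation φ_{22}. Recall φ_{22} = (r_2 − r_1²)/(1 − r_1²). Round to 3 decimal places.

0.140

φ_{22} = (r_2 − r_1²) / (1 − r_1²)
r_1² = (0.242)² = 0.058564
Numerator = 0.19 − 0.0586 = 0.1314; denominator = 1 − 0.0586 = 0.9414
φ_{22} = 0.1314 / 0.9414 = 0.140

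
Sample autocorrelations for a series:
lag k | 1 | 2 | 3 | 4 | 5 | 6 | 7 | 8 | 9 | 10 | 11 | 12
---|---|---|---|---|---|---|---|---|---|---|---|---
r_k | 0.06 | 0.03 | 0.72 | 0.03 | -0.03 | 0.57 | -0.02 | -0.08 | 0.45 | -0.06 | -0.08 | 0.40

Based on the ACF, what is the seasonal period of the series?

3

The largest autocorrelation is r_3 = 0.72, with weaker echoes at lags 6 (0.57), 9 (0.45) and 12 (0.40); the remaining lags stay at or below 0.06.
The dominant spike at lag 3 indicates a seasonal period of 3.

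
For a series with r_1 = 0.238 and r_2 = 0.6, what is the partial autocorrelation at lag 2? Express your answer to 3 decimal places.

0.576

φ_{22} = (r_2 − r_1²) / (1 − r_1²)
r_1² = (0.238)² = 0.056644
Numerator = 0.6 − 0.0566 = 0.5434; denominator = 1 − 0.0566 = 0.9434
φ_{22} = 0.5434 / 0.9434 = 0.576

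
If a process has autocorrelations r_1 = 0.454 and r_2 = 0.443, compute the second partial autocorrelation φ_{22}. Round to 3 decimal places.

φ_{22} = (r_2 − r_1²) / (1 − r_1²)
r_1² = (0.454)² = 0.206116
Numerator = 0.443 − 0.2061 = 0.2369; denominator = 1 − 0.2061 = 0.7939
φ_{22} = 0.2369 / 0.7939 = 0.298

0.298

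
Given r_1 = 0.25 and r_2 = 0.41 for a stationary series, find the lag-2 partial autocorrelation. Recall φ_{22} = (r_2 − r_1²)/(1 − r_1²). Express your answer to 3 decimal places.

0.371

φ_{22} = (r_2 − r_1²) / (1 − r_1²)
r_1² = (0.25)² = 0.0625
Numerator = 0.41 − 0.0625 = 0.3475; denominator = 1 − 0.0625 = 0.9375
φ_{22} = 0.3475 / 0.9375 = 0.371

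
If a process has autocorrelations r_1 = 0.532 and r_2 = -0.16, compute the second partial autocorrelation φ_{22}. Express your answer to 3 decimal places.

-0.618

φ_{22} = (r_2 − r_1²) / (1 − r_1²)
r_1² = (0.532)² = 0.283024
Numerator = -0.16 − 0.2830 = -0.4430; denominator = 1 − 0.2830 = 0.7170
φ_{22} = -0.4430 / 0.7170 = -0.618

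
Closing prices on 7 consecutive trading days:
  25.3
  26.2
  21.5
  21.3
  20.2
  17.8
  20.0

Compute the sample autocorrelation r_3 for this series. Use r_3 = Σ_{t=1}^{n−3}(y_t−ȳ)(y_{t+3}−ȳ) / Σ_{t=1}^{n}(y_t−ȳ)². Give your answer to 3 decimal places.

-0.125

Mean ȳ = (25.3 + 26.2 + 21.5 + 21.3 + 20.2 + 17.8 + 20.0)/7 = 21.7571
Deviations from mean: 3.5429, 4.4429, -0.2571, -0.4571, -1.5571, -3.9571, -1.7571
Numerator Σ_{t=1}^{4}(y_t−ȳ)(y_{t+3}−ȳ) = -6.7169
Denominator Σ(y_t−ȳ)² = 53.7371
r_3 = -6.7169 / 53.7371 = -0.125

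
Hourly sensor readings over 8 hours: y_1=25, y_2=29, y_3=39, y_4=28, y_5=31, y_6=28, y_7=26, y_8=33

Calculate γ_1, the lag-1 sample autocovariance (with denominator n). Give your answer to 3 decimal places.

-3.736

Mean ȳ = (25 + 29 + 39 + 28 + 31 + 28 + 26 + 33)/8 = 29.8750
Σ_{t=1}^{7}(y_t−ȳ)(y_{t+1}−ȳ) = -29.8906
γ_1 = -29.8906 / 8 = -3.736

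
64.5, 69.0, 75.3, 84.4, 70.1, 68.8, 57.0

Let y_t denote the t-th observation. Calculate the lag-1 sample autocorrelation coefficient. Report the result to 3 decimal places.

0.219

Mean ȳ = (64.5 + 69.0 + 75.3 + 84.4 + 70.1 + 68.8 + 57.0)/7 = 69.8714
Σ(y_t−ȳ)(y_{t+1}−ȳ) = (4.6808) + (-4.7306) + (78.8694) + (3.3208) + (-0.2449) + (13.7908) = 95.6863
Denominator Σ(y_t−ȳ)² = 437.0343
r_1 = 95.6863 / 437.0343 = 0.219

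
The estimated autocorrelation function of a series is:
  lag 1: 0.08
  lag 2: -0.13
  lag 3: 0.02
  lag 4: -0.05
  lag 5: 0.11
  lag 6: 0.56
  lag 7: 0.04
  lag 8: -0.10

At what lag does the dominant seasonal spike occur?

The largest autocorrelation is r_6 = 0.56; the remaining lags stay at or below 0.11.
The dominant spike at lag 6 indicates a seasonal period of 6.

6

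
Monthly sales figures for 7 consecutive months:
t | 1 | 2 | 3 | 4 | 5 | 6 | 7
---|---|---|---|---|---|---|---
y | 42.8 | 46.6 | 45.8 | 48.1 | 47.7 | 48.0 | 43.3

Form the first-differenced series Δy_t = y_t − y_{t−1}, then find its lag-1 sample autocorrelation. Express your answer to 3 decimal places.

First differences Δy: 3.8, -0.8, 2.3, -0.4, 0.3, -4.7
Mean of differences = 0.0833
Numerator Σ(Δy_t−Δȳ)(Δy_{t+1}−Δȳ) = -7.4536
Denominator Σ(Δy_t−Δȳ)² = 42.6683
r_1(Δy) = -7.4536 / 42.6683 = -0.175

-0.175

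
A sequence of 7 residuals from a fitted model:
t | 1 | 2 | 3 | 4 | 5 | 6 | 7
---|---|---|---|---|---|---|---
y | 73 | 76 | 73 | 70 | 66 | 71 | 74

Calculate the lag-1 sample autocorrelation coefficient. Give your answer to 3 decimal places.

Mean ȳ = (73 + 76 + 73 + 70 + 66 + 71 + 74)/7 = 71.8571
Deviations from mean: 1.1429, 4.1429, 1.1429, -1.8571, -5.8571, -0.8571, 2.1429
Σ(y_t−ȳ)(y_{t+1}−ȳ) = (4.7347) + (4.7347) + (-2.1224) + (10.8776) + (5.0204) + (-1.8367) = 21.4082
Denominator Σ(y_t−ȳ)² = 62.8571
r_1 = 21.4082 / 62.8571 = 0.341

0.341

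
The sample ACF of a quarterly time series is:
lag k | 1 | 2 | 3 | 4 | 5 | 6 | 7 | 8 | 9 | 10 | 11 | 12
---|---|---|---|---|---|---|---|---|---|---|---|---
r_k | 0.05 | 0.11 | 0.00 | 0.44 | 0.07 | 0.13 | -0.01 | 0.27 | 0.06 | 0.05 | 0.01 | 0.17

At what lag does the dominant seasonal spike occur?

4

The largest autocorrelation is r_4 = 0.44, with weaker echoes at lags 8 (0.27) and 12 (0.17); the remaining lags stay at or below 0.13.
The dominant spike at lag 4 indicates a seasonal period of 4.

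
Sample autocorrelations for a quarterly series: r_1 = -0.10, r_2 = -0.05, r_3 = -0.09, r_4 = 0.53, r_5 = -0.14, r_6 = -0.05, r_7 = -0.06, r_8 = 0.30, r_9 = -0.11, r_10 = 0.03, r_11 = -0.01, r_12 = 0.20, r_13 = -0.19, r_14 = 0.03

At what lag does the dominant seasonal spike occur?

The largest autocorrelation is r_4 = 0.53, with weaker echoes at lags 8 (0.30) and 12 (0.20); the remaining lags stay at or below 0.03.
The dominant spike at lag 4 indicates a seasonal period of 4.

4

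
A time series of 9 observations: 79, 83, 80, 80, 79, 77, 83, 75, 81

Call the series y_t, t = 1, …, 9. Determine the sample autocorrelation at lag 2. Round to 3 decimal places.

0.267

Mean ȳ = (79 + 83 + 80 + 80 + 79 + 77 + 83 + 75 + 81)/9 = 79.6667
Σ(y_t−ȳ)(y_{t+2}−ȳ) = (-0.2222) + (1.1111) + (-0.2222) + (-0.8889) + (-2.2222) + (12.4444) + (4.4444) = 14.4444
Denominator Σ(y_t−ȳ)² = 54.0000
r_2 = 14.4444 / 54.0000 = 0.267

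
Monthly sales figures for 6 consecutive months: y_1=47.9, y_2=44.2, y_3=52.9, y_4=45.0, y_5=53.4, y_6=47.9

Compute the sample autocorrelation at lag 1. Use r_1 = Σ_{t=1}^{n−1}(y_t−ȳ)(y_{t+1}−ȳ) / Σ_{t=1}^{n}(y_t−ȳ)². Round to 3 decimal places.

Mean ȳ = (47.9 + 44.2 + 52.9 + 45.0 + 53.4 + 47.9)/6 = 48.5500
Σ(y_t−ȳ)(y_{t+1}−ȳ) = (2.8275) + (-18.9225) + (-15.4425) + (-17.2175) + (-3.1525) = -51.9075
Denominator Σ(y_t−ȳ)² = 74.8150
r_1 = -51.9075 / 74.8150 = -0.694

-0.694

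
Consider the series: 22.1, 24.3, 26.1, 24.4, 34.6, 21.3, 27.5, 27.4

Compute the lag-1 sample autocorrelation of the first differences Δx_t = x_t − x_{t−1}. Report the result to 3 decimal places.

-0.730

First differences Δx: 2.2, 1.8, -1.7, 10.2, -13.3, 6.2, -0.1
Mean of differences = 0.7571
Numerator Σ(Δx_t−Δx̄)(Δx_{t+1}−Δx̄) = -238.1761
Denominator Σ(Δx_t−Δx̄)² = 326.3371
r_1(Δx) = -238.1761 / 326.3371 = -0.730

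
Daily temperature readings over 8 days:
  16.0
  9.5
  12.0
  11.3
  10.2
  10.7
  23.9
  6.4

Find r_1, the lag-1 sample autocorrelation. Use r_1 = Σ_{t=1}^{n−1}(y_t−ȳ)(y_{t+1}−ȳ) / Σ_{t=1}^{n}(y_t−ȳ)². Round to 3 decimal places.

-0.461

Mean ȳ = (16.0 + 9.5 + 12.0 + 11.3 + 10.2 + 10.7 + 23.9 + 6.4)/8 = 12.5000
Deviations from mean: 3.5000, -3.0000, -0.5000, -1.2000, -2.3000, -1.8000, 11.4000, -6.1000
Σ(y_t−ȳ)(y_{t+1}−ȳ) = (-10.5000) + (1.5000) + (0.6000) + (2.7600) + (4.1400) + (-20.5200) + (-69.5400) = -91.5600
Denominator Σ(y_t−ȳ)² = 198.6400
r_1 = -91.5600 / 198.6400 = -0.461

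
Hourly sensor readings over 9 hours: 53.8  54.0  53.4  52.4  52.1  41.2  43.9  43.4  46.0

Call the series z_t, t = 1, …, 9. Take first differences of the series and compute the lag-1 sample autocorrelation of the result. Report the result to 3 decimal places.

First differences Δz: 0.2, -0.6, -1.0, -0.3, -10.9, 2.7, -0.5, 2.6
Mean of differences = -0.9750
Numerator Σ(Δz_t−Δz̄)(Δz_{t+1}−Δz̄) = -39.3156
Denominator Σ(Δz_t−Δz̄)² = 126.9950
r_1(Δz) = -39.3156 / 126.9950 = -0.310

-0.310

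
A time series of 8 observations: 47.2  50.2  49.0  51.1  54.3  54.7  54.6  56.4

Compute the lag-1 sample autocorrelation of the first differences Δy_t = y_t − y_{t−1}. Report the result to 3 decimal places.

-0.357

First differences Δy: 3.0, -1.2, 2.1, 3.2, 0.4, -0.1, 1.8
Mean of differences = 1.3143
Numerator Σ(Δy_t−Δȳ)(Δy_{t+1}−Δȳ) = -5.8502
Denominator Σ(Δy_t−Δȳ)² = 16.4086
r_1(Δy) = -5.8502 / 16.4086 = -0.357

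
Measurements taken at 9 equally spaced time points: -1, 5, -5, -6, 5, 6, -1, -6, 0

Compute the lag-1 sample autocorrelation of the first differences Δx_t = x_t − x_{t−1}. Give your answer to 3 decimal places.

First differences Δx: 6, -10, -1, 11, 1, -7, -5, 6
Mean of differences = 0.1250
Numerator Σ(Δx_t−Δx̄)(Δx_{t+1}−Δx̄) = -50.6406
Denominator Σ(Δx_t−Δx̄)² = 368.8750
r_1(Δx) = -50.6406 / 368.8750 = -0.137

-0.137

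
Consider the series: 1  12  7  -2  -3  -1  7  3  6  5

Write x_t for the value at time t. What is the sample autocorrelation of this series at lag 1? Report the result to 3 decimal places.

0.192

Mean x̄ = (1 + 12 + 7 − 2 − 3 − 1 + 7 + 3 + 6 + 5)/10 = 3.5000
Numerator Σ_{t=1}^{9}(x_t−x̄)(x_{t+1}−x̄) = 39.2500
Denominator Σ(x_t−x̄)² = 204.5000
r_1 = 39.2500 / 204.5000 = 0.192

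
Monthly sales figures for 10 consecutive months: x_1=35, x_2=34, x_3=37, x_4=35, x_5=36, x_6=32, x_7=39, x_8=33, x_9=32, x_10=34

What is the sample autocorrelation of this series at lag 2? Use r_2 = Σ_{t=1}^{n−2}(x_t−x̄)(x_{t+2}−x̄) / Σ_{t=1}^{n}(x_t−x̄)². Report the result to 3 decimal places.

Mean x̄ = (35 + 34 + 37 + 35 + 36 + 32 + 39 + 33 + 32 + 34)/10 = 34.7000
Numerator Σ_{t=1}^{8}(x_t−x̄)(x_{t+2}−x̄) = 2.4200
Denominator Σ(x_t−x̄)² = 44.1000
r_2 = 2.4200 / 44.1000 = 0.055

0.055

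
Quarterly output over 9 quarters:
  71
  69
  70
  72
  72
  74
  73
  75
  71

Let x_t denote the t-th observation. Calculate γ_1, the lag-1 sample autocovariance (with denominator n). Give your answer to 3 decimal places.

1.233

Mean x̄ = (71 + 69 + 70 + 72 + 72 + 74 + 73 + 75 + 71)/9 = 71.8889
Σ_{t=1}^{8}(x_t−x̄)(x_{t+1}−x̄) = 11.0988
γ_1 = 11.0988 / 9 = 1.233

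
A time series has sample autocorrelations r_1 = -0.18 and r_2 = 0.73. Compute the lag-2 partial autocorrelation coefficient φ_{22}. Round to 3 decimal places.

φ_{22} = (r_2 − r_1²) / (1 − r_1²)
r_1² = (-0.18)² = 0.0324
Numerator = 0.73 − 0.0324 = 0.6976; denominator = 1 − 0.0324 = 0.9676
φ_{22} = 0.6976 / 0.9676 = 0.721

0.721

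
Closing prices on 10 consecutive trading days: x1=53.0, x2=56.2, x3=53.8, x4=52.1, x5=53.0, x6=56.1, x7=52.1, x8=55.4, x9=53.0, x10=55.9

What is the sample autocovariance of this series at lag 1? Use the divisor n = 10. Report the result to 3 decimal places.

-1.240

Mean x̄ = (53.0 + 56.2 + 53.8 + 52.1 + 53.0 + 56.1 + 52.1 + 55.4 + 53.0 + 55.9)/10 = 54.0600
Σ_{t=1}^{9}(x_t−x̄)(x_{t+1}−x̄) = -12.3956
γ_1 = -12.3956 / 10 = -1.240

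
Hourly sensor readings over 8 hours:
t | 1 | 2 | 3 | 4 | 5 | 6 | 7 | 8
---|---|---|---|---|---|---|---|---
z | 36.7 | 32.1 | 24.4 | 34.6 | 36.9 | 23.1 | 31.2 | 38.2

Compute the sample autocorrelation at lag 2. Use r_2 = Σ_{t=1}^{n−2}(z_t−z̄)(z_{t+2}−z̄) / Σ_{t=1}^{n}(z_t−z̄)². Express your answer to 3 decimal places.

Mean z̄ = (36.7 + 32.1 + 24.4 + 34.6 + 36.9 + 23.1 + 31.2 + 38.2)/8 = 32.1500
Deviations from mean: 4.5500, -0.0500, -7.7500, 2.4500, 4.7500, -9.0500, -0.9500, 6.0500
Numerator Σ_{t=1}^{6}(z_t−z̄)(z_{t+2}−z̄) = -153.6350
Denominator Σ(z_t−z̄)² = 228.7400
r_2 = -153.6350 / 228.7400 = -0.672

-0.672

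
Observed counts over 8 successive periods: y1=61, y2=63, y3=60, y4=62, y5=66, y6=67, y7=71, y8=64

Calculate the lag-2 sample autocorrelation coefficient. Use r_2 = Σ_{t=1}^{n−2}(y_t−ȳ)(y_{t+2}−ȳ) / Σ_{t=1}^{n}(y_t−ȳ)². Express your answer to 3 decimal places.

Mean ȳ = (61 + 63 + 60 + 62 + 66 + 67 + 71 + 64)/8 = 64.2500
Numerator Σ_{t=1}^{6}(y_t−ȳ)(y_{t+2}−ȳ) = 14.1250
Denominator Σ(y_t−ȳ)² = 91.5000
r_2 = 14.1250 / 91.5000 = 0.154

0.154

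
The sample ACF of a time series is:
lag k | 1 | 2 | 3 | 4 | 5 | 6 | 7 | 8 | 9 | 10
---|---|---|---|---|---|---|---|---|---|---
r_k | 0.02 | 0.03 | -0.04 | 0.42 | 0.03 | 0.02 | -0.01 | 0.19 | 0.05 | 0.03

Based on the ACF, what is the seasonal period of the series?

4

The largest autocorrelation is r_4 = 0.42, with a weaker echo at lag 8 (0.19); the remaining lags stay at or below 0.05.
The dominant spike at lag 4 indicates a seasonal period of 4.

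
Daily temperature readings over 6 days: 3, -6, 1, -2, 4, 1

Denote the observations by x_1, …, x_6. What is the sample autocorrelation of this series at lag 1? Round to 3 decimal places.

Mean x̄ = (3 − 6 + 1 − 2 + 4 + 1)/6 = 0.1667
Deviations from mean: 2.8333, -6.1667, 0.8333, -2.1667, 3.8333, 0.8333
Numerator Σ_{t=1}^{5}(x_t−x̄)(x_{t+1}−x̄) = -29.5278
Denominator Σ(x_t−x̄)² = 66.8333
r_1 = -29.5278 / 66.8333 = -0.442

-0.442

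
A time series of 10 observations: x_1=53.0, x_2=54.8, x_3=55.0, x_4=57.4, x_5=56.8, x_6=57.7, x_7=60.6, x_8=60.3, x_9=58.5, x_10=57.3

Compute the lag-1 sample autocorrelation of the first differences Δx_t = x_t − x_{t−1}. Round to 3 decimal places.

First differences Δx: 1.8, 0.2, 2.4, -0.6, 0.9, 2.9, -0.3, -1.8, -1.2
Mean of differences = 0.4778
Numerator Σ(Δx_t−Δx̄)(Δx_{t+1}−Δx̄) = 1.3040
Denominator Σ(Δx_t−Δx̄)² = 21.3356
r_1(Δx) = 1.3040 / 21.3356 = 0.061

0.061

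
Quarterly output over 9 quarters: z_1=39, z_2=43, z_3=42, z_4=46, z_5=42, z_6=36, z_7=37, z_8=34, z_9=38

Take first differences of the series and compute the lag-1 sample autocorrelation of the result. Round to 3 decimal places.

First differences Δz: 4, -1, 4, -4, -6, 1, -3, 4
Mean of differences = -0.1250
Numerator Σ(Δz_t−Δz̄)(Δz_{t+1}−Δz̄) = -22.1406
Denominator Σ(Δz_t−Δz̄)² = 110.8750
r_1(Δz) = -22.1406 / 110.8750 = -0.200

-0.200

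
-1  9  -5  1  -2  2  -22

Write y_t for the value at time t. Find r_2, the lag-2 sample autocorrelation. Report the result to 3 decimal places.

Mean ȳ = (-1 + 9 − 5 + 1 − 2 + 2 − 22)/7 = -2.5714
Deviations from mean: 1.5714, 11.5714, -2.4286, 3.5714, 0.5714, 4.5714, -19.4286
Σ(y_t−ȳ)(y_{t+2}−ȳ) = (-3.8163) + (41.3265) + (-1.3878) + (16.3265) + (-11.1020) = 41.3469
Denominator Σ(y_t−ȳ)² = 553.7143
r_2 = 41.3469 / 553.7143 = 0.075

0.075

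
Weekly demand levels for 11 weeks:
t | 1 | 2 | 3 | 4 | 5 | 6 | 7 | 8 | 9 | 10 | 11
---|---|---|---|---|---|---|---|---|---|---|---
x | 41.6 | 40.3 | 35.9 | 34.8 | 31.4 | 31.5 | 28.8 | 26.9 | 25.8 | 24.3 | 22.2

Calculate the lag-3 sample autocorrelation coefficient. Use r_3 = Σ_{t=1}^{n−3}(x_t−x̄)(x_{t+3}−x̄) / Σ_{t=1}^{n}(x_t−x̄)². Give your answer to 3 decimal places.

0.208

Mean x̄ = (41.6 + 40.3 + 35.9 + 34.8 + 31.4 + 31.5 + 28.8 + 26.9 + 25.8 + 24.3 + 22.2)/11 = 31.2273
Numerator Σ_{t=1}^{8}(x_t−x̄)(x_{t+3}−x̄) = 84.8787
Denominator Σ(x_t−x̄)² = 408.1618
r_3 = 84.8787 / 408.1618 = 0.208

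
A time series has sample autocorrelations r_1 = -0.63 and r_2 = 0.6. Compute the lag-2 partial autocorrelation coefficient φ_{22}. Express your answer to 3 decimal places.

φ_{22} = (r_2 − r_1²) / (1 − r_1²)
r_1² = (-0.63)² = 0.3969
Numerator = 0.6 − 0.3969 = 0.2031; denominator = 1 − 0.3969 = 0.6031
φ_{22} = 0.2031 / 0.6031 = 0.337

0.337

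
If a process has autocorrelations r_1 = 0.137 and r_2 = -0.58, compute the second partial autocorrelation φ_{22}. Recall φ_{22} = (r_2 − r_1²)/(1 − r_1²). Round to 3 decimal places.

-0.610

φ_{22} = (r_2 − r_1²) / (1 − r_1²)
r_1² = (0.137)² = 0.018769
Numerator = -0.58 − 0.0188 = -0.5988; denominator = 1 − 0.0188 = 0.9812
φ_{22} = -0.5988 / 0.9812 = -0.610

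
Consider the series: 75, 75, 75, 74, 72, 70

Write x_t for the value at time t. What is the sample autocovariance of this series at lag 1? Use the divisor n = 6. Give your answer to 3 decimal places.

1.625

Mean x̄ = (75 + 75 + 75 + 74 + 72 + 70)/6 = 73.5000
Deviations: 1.5000, 1.5000, 1.5000, 0.5000, -1.5000, -3.5000
Σ_{t=1}^{5}(x_t−x̄)(x_{t+1}−x̄) = 9.7500
γ_1 = 9.7500 / 6 = 1.625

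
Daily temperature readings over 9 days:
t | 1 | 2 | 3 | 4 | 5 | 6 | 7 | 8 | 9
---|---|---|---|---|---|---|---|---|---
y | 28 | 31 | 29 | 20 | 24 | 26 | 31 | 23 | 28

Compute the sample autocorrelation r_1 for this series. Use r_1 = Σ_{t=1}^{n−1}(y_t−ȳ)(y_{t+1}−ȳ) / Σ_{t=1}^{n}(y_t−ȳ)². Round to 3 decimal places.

Mean ȳ = (28 + 31 + 29 + 20 + 24 + 26 + 31 + 23 + 28)/9 = 26.6667
Numerator Σ_{t=1}^{8}(y_t−ȳ)(y_{t+1}−ȳ) = -3.7778
Denominator Σ(y_t−ȳ)² = 112.0000
r_1 = -3.7778 / 112.0000 = -0.034

-0.034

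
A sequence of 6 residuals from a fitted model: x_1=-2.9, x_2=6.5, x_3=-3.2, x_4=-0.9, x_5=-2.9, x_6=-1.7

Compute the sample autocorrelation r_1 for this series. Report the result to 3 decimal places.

-0.442

Mean x̄ = (-2.9 + 6.5 − 3.2 − 0.9 − 2.9 − 1.7)/6 = -0.8500
Deviations from mean: -2.0500, 7.3500, -2.3500, -0.0500, -2.0500, -0.8500
Σ(x_t−x̄)(x_{t+1}−x̄) = (-15.0675) + (-17.2725) + (0.1175) + (0.1025) + (1.7425) = -30.3775
Denominator Σ(x_t−x̄)² = 68.6750
r_1 = -30.3775 / 68.6750 = -0.442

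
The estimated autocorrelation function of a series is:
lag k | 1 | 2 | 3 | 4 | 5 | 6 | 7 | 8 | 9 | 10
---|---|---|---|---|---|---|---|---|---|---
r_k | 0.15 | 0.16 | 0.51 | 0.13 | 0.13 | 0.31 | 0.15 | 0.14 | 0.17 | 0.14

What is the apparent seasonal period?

3

The largest autocorrelation is r_3 = 0.51, with weaker echoes at lags 6 (0.31) and 9 (0.17); the remaining lags stay at or below 0.16.
The dominant spike at lag 3 indicates a seasonal period of 3.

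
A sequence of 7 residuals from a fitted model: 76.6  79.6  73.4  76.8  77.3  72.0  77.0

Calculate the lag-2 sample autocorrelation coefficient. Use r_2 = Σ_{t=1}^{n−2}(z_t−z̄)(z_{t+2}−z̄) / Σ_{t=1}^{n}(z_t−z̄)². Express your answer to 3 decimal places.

Mean z̄ = (76.6 + 79.6 + 73.4 + 76.8 + 77.3 + 72.0 + 77.0)/7 = 76.1000
Numerator Σ_{t=1}^{5}(z_t−z̄)(z_{t+2}−z̄) = -3.9300
Denominator Σ(z_t−z̄)² = 39.3400
r_2 = -3.9300 / 39.3400 = -0.100

-0.100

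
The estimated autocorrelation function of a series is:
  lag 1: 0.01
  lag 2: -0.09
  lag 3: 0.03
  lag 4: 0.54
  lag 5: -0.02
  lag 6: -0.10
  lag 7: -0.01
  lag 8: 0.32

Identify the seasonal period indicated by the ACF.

4

The largest autocorrelation is r_4 = 0.54, with a weaker echo at lag 8 (0.32); the remaining lags stay at or below 0.03.
The dominant spike at lag 4 indicates a seasonal period of 4.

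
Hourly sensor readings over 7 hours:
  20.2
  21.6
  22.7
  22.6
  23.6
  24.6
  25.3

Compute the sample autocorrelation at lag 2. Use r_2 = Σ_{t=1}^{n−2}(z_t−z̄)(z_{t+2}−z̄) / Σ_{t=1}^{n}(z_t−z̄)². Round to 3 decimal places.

Mean z̄ = (20.2 + 21.6 + 22.7 + 22.6 + 23.6 + 24.6 + 25.3)/7 = 22.9429
Deviations from mean: -2.7429, -1.3429, -0.2429, -0.3429, 0.6571, 1.6571, 2.3571
Σ(z_t−z̄)(z_{t+2}−z̄) = (0.6661) + (0.4604) + (-0.1596) + (-0.5682) + (1.5490) = 1.9478
Denominator Σ(z_t−z̄)² = 18.2371
r_2 = 1.9478 / 18.2371 = 0.107

0.107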